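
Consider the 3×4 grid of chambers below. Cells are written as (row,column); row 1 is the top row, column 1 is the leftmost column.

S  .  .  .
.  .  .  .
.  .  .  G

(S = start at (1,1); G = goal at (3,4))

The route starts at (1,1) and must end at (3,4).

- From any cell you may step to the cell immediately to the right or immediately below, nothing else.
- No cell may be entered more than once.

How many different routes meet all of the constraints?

10

A right/down-only route from (1,1) to (3,4) makes exactly 2 down-moves and 3 right-moves in some order.
With no other constraints that would be C(5,2) = 10 routes.
That gives 10 routes.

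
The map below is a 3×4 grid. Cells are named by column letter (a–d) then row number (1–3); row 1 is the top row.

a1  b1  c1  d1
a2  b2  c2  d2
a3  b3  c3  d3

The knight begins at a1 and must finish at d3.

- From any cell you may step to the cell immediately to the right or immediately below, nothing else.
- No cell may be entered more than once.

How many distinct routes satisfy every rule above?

10

A right/down-only route from a1 to d3 makes exactly 2 down-moves and 3 right-moves in some order.
With no other constraints that would be C(5,2) = 10 routes.
That gives 10 routes.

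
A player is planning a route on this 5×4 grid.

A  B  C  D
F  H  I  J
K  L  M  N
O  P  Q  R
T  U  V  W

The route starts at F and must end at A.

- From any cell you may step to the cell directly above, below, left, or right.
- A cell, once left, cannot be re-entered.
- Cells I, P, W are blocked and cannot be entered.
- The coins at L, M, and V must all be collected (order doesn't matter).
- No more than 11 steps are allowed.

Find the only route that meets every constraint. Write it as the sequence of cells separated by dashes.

The budget equals the shortest possible length, so every move has to be on a shortest route through the required cells.
Route from F: 3× down (reaching T), 2× right (reaching V), 2× up (reaching M), left to L, 2× up (reaching B), left to A — 11 moves in all.
Check: all required cells visited; 11 ≤ 11 moves.

F - K - O - T - U - V - Q - M - L - H - B - A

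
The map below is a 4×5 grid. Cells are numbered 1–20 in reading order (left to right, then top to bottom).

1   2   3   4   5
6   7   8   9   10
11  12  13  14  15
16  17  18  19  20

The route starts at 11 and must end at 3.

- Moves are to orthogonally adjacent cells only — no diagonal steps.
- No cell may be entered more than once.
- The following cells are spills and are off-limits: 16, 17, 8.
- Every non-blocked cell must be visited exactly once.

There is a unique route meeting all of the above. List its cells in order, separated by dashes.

Need to visit all 17 open cells exactly once, starting at 11 and ending at 3.
Cell 5 has only two open neighbours (10 and 4), so the path must pass straight through it: one of those is the cell it's entered from and the other is where it exits.
Route from 11: 2× up (reaching 1), right to 2, 2× down (reaching 12), right to 13, down to 18, 2× right (reaching 20), up to 15, left to 14, up to 9, right to 10, up to 5, 2× left (reaching 3) — 16 moves in all.
Check: all 17 open cells covered.

11 - 6 - 1 - 2 - 7 - 12 - 13 - 18 - 19 - 20 - 15 - 14 - 9 - 10 - 5 - 4 - 3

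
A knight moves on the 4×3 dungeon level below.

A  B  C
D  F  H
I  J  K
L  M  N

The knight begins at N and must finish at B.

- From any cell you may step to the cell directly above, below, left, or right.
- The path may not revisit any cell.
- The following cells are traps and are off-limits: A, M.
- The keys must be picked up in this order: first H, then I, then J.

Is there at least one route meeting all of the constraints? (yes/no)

no

Ignoring the required order, 1 revisit-free route from N to B passes through all of H, I, and J; the waypoint orders that occur are J → I → H (1) — never H → I → J.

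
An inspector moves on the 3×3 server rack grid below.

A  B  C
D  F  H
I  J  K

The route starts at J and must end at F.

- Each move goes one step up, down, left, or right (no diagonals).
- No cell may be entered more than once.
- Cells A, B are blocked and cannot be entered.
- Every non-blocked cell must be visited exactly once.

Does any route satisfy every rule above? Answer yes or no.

Cell C has only one open neighbour but is neither the start nor the goal, so a Hamiltonian route would have to both enter and leave it through the same neighbour — impossible without revisiting.

no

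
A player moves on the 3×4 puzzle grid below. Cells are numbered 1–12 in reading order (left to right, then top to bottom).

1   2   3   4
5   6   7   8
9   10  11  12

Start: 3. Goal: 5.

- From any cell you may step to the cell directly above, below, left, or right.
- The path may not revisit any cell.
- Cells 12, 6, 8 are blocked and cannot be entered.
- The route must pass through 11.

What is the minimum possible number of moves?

Any route passes through 11 somewhere between 3 and 5. Summing Manhattan distances along the two legs (3 → 11 → 5) gives a lower bound of 2 + 3 = 5 moves.
A route of 5 moves achieves this: 3 → 7 → 11 → 10 → 9 → 5.
Since 5 matches the lower bound, it is optimal.

5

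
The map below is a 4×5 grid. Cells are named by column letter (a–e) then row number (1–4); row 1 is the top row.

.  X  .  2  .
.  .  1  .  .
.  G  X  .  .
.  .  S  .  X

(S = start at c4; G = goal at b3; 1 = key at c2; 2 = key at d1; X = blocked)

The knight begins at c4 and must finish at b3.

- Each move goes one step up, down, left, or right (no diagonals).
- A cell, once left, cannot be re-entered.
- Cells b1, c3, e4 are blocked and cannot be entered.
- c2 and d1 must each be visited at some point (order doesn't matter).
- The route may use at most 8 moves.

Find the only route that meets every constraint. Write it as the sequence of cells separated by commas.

Any route must reach c2 and d1 and still end at b3 within 8 moves, so the order of the required stops is forced.
Route from c4: right 1 to d4, up 3 to d1, left 1 to c1, down 1 to c2, left 1 to b2, down 1 to b3 — 8 moves in all.
Check: all required cells visited; 8 ≤ 8 moves.

c4, d4, d3, d2, d1, c1, c2, b2, b3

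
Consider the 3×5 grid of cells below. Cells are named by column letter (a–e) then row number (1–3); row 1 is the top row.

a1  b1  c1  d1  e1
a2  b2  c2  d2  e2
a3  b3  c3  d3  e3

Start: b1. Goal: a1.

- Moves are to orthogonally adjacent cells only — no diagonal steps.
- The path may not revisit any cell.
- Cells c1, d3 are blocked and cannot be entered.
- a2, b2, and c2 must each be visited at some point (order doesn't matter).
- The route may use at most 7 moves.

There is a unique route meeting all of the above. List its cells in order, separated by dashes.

The budget equals the shortest possible length, so every move has to be on a shortest route through the required cells.
Route from b1: down to b2, right to c2, down to c3, 2× left (reaching a3), 2× up (reaching a1) — 7 moves in all.
Check: all required cells visited; 7 ≤ 7 moves.

b1 - b2 - c2 - c3 - b3 - a3 - a2 - a1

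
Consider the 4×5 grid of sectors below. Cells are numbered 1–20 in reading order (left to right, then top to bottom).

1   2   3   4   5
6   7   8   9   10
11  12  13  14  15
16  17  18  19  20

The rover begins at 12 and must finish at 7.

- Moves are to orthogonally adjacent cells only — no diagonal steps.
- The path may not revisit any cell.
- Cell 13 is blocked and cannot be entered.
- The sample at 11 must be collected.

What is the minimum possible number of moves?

Any route passes through 11 somewhere between 12 and 7. Summing Manhattan distances along the two legs (12 → 11 → 7) gives a lower bound of 1 + 2 = 3 moves.
A route of 3 moves achieves this: 12 → 11 → 6 → 7.
Since 3 matches the lower bound, it is optimal.

3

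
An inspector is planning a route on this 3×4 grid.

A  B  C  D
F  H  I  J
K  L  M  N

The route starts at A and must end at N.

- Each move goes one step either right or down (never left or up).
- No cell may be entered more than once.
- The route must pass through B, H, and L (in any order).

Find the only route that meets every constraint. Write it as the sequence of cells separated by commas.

A, B, H, L, M, N

Moves only go right or down, so the column and row indices never decrease.
Route from A: right to B, 2× down (reaching L), 2× right (reaching N) — 5 moves in all.
Check: all required cells visited.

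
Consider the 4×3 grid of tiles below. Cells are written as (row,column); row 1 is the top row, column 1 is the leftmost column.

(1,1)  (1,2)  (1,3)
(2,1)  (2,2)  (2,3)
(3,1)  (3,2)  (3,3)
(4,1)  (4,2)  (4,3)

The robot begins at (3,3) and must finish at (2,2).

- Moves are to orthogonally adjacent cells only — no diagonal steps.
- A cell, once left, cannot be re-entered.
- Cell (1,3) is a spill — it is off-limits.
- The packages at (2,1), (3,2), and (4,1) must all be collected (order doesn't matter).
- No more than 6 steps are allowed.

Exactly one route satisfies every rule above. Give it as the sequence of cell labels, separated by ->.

The budget equals the shortest possible length, so every move has to be on a shortest route through the required cells.
Route from (3,3): left 1 to (3,2), down 1 to (4,2), left 1 to (4,1), up 2 to (2,1), right 1 to (2,2) — 6 moves in all.
Check: all required cells visited; 6 ≤ 6 moves.

(3,3) -> (3,2) -> (4,2) -> (4,1) -> (3,1) -> (2,1) -> (2,2)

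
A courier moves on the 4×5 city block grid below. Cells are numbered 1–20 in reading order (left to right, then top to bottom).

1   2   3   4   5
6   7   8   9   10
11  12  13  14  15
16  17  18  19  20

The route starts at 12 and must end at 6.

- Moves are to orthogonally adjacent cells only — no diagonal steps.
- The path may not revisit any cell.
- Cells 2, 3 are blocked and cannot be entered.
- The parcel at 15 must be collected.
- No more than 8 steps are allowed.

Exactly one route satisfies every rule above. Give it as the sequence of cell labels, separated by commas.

12, 13, 14, 15, 10, 9, 8, 7, 6

Any route must reach 15 and still end at 6 within 8 moves, so the order of the required stops is forced.
Route from 12: 3× right (reaching 15), up to 10, 4× left (reaching 6) — 8 moves in all.
Check: all required cells visited; 8 ≤ 8 moves.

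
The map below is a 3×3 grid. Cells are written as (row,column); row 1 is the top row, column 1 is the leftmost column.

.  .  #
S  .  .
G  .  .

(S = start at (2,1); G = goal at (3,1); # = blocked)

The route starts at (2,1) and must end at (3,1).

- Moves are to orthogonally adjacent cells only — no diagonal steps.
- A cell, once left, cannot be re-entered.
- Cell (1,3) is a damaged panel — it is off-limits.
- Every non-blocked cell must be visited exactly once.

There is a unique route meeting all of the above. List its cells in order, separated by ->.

Need to visit all 8 open cells exactly once, starting at (2,1) and ending at (3,1).
Cell (1,2) has only two open neighbours ((2,2) and (1,1)), so the path must pass straight through it: one of those is the cell it's entered from and the other is where it exits.
Route from (2,1): up to (1,1), right to (1,2), down to (2,2), right to (2,3), down to (3,3), 2× left (reaching (3,1)) — 7 moves in all.
Check: all 8 open cells covered.

(2,1) -> (1,1) -> (1,2) -> (2,2) -> (2,3) -> (3,3) -> (3,2) -> (3,1)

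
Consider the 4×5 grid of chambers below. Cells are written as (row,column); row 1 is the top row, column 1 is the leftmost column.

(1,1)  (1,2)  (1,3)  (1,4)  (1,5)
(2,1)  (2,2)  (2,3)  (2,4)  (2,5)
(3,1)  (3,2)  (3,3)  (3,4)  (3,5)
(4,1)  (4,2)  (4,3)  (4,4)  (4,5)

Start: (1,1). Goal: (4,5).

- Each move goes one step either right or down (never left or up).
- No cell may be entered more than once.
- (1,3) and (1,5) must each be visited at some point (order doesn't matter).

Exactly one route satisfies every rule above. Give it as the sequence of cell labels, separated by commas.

(1,1), (1,2), (1,3), (1,4), (1,5), (2,5), (3,5), (4,5)

Moves only go right or down, so the column and row indices never decrease.
Route from (1,1): 4× right (reaching (1,5)), 3× down (reaching (4,5)) — 7 moves in all.
Check: all required cells visited.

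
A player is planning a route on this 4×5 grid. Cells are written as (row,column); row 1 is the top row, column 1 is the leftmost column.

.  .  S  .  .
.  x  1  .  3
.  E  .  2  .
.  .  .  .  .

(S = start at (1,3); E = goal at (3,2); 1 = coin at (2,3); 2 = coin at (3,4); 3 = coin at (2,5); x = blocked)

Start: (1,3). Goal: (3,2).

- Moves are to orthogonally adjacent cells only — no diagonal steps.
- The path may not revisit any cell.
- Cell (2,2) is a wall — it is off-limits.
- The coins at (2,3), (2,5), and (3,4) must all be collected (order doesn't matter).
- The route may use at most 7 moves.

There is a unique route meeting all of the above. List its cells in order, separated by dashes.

The budget equals the shortest possible length, so every move has to be on a shortest route through the required cells.
Route from (1,3): down 1 to (2,3), right 2 to (2,5), down 1 to (3,5), left 3 to (3,2) — 7 moves in all.
Check: all required cells visited; 7 ≤ 7 moves.

(1,3) - (2,3) - (2,4) - (2,5) - (3,5) - (3,4) - (3,3) - (3,2)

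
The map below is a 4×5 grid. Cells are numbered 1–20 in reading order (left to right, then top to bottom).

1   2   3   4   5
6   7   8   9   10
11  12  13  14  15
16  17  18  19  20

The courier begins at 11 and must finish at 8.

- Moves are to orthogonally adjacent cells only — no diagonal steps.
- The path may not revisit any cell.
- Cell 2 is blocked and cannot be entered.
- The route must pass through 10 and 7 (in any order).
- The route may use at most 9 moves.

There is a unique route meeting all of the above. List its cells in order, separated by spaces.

11 6 7 12 13 14 15 10 9 8

The 9-move cap with required stops at 10, 7 leaves no slack for detours.
Route from 11: up to 6, right to 7, down to 12, 3× right (reaching 15), up to 10, 2× left (reaching 8) — 9 moves in all.
Check: all required cells visited; 9 ≤ 9 moves.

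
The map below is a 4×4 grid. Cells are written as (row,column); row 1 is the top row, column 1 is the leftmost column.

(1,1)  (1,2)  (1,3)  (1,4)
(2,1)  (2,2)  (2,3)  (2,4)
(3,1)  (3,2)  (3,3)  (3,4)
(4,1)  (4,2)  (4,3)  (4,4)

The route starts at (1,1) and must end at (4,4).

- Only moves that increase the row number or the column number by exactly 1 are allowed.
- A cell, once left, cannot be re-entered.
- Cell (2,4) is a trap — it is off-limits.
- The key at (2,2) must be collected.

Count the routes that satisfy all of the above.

10

A right/down-only route from (1,1) to (4,4) makes exactly 3 down-moves and 3 right-moves in some order.
With no other constraints that would be C(6,3) = 20 routes.
Split at (2,2) and multiply the segment counts (each segment already excludes blocked cells): (1,1)→(2,2): 2; (2,2)→(4,4): 5; product = 10.
That gives 10 routes.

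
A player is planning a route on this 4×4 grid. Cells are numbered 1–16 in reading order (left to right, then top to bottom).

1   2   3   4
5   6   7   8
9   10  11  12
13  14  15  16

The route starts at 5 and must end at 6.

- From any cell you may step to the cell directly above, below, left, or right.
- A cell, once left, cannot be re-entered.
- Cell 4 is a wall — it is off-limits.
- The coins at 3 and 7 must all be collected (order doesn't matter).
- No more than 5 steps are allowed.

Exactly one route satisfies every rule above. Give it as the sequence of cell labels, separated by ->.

5 -> 1 -> 2 -> 3 -> 7 -> 6

The 5-move cap with required stops at 3, 7 leaves no slack for detours.
Route from 5: up to 1, 2× right (reaching 3), down to 7, left to 6 — 5 moves in all.
Check: all required cells visited; 5 ≤ 5 moves.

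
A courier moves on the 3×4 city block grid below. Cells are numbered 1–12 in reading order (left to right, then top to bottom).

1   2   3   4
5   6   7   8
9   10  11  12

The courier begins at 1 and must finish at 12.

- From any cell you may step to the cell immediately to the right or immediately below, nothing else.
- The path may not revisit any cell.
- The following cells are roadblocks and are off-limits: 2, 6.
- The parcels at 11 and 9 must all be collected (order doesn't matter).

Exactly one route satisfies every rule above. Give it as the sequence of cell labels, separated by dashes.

1 - 5 - 9 - 10 - 11 - 12

Moves only go right or down, so the column and row indices never decrease.
Route from 1: down 2 to 9, right 3 to 12 — 5 moves in all.
Check: all required cells visited.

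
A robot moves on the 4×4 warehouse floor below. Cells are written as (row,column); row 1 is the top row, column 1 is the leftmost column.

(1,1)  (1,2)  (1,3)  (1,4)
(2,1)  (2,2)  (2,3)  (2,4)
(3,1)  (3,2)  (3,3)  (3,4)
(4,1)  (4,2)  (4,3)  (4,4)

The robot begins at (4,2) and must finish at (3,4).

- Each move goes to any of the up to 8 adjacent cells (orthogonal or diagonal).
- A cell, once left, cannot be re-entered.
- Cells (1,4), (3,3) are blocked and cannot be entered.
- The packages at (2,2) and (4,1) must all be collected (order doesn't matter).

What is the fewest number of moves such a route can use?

Any route passes through (2,2) and (4,1) in some order between (4,2) and (3,4). Summing Chebyshev distances along each leg and taking the cheapest ordering ((4,2) → (4,1) → (2,2) → (3,4)) gives a lower bound of 1 + 2 + 2 = 5 moves.
A route of 5 moves achieves this: (4,2) → (4,1) → (3,1) → (2,2) → (2,3) → (3,4).
Since 5 matches the lower bound, it is optimal.

5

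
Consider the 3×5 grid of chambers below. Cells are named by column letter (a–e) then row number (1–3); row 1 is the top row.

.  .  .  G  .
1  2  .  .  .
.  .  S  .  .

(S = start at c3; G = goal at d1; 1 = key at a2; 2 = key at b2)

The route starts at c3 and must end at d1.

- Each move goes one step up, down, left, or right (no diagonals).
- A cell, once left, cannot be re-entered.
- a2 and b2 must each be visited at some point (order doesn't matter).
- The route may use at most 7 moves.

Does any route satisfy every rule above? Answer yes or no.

One route that works: c3 → c2 → b2 → a2 → a1 → b1 → c1 → d1.

yes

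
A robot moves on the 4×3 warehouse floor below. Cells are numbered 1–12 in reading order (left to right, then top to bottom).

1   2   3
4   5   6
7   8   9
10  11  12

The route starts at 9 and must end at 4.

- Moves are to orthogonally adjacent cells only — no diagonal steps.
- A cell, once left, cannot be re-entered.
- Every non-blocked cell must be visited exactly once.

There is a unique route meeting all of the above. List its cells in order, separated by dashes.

9 - 12 - 11 - 10 - 7 - 8 - 5 - 6 - 3 - 2 - 1 - 4

Need to visit all 12 open cells exactly once, starting at 9 and ending at 4.
Cell 12 has only two open neighbours (9 and 11), so the path must pass straight through it: one of those is the cell it's entered from and the other is where it exits.
Route from 9: down to 12, 2× left (reaching 10), up to 7, right to 8, up to 5, right to 6, up to 3, 2× left (reaching 1), down to 4 — 11 moves in all.
Check: all 12 open cells covered.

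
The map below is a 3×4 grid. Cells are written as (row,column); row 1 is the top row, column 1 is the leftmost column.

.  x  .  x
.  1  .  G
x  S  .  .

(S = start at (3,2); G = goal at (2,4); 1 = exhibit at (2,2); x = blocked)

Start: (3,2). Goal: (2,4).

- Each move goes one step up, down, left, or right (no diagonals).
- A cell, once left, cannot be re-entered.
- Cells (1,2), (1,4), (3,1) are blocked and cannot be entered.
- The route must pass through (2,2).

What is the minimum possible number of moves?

Any route passes through (2,2) somewhere between (3,2) and (2,4). Summing Manhattan distances along the two legs ((3,2) → (2,2) → (2,4)) gives a lower bound of 1 + 2 = 3 moves.
A route of 3 moves achieves this: (3,2) → (2,2) → (2,3) → (2,4).
Since 3 matches the lower bound, it is optimal.

3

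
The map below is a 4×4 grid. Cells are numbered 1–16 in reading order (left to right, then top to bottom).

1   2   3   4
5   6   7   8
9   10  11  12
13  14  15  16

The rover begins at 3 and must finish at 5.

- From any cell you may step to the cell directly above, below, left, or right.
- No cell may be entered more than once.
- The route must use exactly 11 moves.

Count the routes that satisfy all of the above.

Need simple routes of exactly 11 moves from 3 to 5 (Manhattan distance 3, so 4 moves are spent on a detour and 4 undoing it).
Branch systematically from the start, pruning whenever the remaining move budget drops below the Manhattan distance to 5 or differs from it in parity. Grouping the completions by first move — via 7: 10; via 2: 9; via 4: 16 — and summing: 10 + 9 + 16 = 35.
That gives 35 routes.

35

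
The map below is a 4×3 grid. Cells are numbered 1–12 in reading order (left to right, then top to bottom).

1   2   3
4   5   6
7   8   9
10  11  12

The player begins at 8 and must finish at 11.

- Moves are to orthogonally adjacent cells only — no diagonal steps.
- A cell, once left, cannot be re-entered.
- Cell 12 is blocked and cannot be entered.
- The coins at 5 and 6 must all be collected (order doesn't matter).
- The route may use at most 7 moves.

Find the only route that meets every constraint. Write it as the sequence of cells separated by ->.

8 -> 9 -> 6 -> 5 -> 4 -> 7 -> 10 -> 11

The 7-move cap with required stops at 5, 6 leaves no slack for detours.
Route from 8: right 1 to 9, up 1 to 6, left 2 to 4, down 2 to 10, right 1 to 11 — 7 moves in all.
Check: all required cells visited; 7 ≤ 7 moves.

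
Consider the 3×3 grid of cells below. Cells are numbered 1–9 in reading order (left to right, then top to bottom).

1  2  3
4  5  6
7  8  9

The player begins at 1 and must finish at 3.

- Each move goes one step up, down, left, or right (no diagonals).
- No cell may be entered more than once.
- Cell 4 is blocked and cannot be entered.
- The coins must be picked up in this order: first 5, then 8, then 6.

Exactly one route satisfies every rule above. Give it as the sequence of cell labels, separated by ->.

1 -> 2 -> 5 -> 8 -> 9 -> 6 -> 3

The waypoints must appear in the order 5, 8, 6, with no cell reused.
Route from 1: right to 2, 2× down (reaching 8), right to 9, 2× up (reaching 3) — 6 moves in all.
Check: order respected (5 at step 2, 8 at step 3, 6 at step 5).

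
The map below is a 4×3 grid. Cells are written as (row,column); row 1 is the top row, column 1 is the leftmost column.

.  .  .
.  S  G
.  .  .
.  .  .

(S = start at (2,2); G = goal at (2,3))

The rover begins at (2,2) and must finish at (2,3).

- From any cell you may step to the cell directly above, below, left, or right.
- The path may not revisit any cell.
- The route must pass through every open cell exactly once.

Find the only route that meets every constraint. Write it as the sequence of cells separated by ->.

Need to visit all 12 open cells exactly once, starting at (2,2) and ending at (2,3).
Cell (4,3) has only two open neighbours ((3,3) and (4,2)), so the path must pass straight through it: one of those is the cell it's entered from and the other is where it exits.
Route from (2,2): down 1 to (3,2), right 1 to (3,3), down 1 to (4,3), left 2 to (4,1), up 3 to (1,1), right 2 to (1,3), down 1 to (2,3) — 11 moves in all.
Check: all 12 open cells covered.

(2,2) -> (3,2) -> (3,3) -> (4,3) -> (4,2) -> (4,1) -> (3,1) -> (2,1) -> (1,1) -> (1,2) -> (1,3) -> (2,3)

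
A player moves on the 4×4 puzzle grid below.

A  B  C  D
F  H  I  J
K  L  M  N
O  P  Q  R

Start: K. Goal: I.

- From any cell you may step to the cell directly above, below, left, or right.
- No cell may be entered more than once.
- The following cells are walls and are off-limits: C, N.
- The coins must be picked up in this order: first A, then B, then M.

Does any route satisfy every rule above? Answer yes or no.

yes

One route that works: K → F → A → B → H → L → M → I.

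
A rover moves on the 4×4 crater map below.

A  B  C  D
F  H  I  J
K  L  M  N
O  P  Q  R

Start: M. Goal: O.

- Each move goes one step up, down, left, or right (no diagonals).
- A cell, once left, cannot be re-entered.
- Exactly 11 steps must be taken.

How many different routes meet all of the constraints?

Need simple routes of exactly 11 moves from M to O (Manhattan distance 3, so 4 moves are spent on a detour and 4 undoing it).
Branch systematically from the start, pruning whenever the remaining move budget drops below the Manhattan distance to O or differs from it in parity. Grouping the completions by first move — via I: 7; via Q: 14; via L: 6; via N: 12 — and summing: 7 + 14 + 6 + 12 = 39.
That gives 39 routes.

39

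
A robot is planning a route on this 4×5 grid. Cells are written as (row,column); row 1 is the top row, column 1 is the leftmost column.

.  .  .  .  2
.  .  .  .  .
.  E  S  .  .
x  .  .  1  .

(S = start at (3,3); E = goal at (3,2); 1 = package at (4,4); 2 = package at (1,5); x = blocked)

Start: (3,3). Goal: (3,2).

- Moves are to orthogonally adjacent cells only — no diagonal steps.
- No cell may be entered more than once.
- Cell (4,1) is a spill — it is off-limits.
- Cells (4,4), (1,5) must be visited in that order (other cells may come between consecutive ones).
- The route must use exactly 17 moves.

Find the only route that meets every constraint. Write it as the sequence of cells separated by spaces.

The waypoints must appear in the order (4,4), (1,5), with no cell reused.
Route from (3,3): down 1 to (4,3), right 2 to (4,5), up 1 to (3,5), left 1 to (3,4), up 1 to (2,4), right 1 to (2,5), up 1 to (1,5), left 2 to (1,3), down 1 to (2,3), left 1 to (2,2), up 1 to (1,2), left 1 to (1,1), down 2 to (3,1), right 1 to (3,2) — 17 moves in all.
Check: order respected (1 at step 2, 2 at step 8); 17 moves as required.

(3,3) (4,3) (4,4) (4,5) (3,5) (3,4) (2,4) (2,5) (1,5) (1,4) (1,3) (2,3) (2,2) (1,2) (1,1) (2,1) (3,1) (3,2)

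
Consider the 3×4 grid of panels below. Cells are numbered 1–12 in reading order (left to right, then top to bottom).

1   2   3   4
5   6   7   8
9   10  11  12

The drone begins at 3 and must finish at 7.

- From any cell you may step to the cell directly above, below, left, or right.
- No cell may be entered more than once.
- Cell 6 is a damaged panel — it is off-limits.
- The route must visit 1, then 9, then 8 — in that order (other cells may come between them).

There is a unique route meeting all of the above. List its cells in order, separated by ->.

3 -> 2 -> 1 -> 5 -> 9 -> 10 -> 11 -> 12 -> 8 -> 7

The waypoints must appear in the order 1, 9, 8, with no cell reused.
Route from 3: 2× left (reaching 1), 2× down (reaching 9), 3× right (reaching 12), up to 8, left to 7 — 9 moves in all.
Check: order respected (1 at step 2, 9 at step 4, 8 at step 8).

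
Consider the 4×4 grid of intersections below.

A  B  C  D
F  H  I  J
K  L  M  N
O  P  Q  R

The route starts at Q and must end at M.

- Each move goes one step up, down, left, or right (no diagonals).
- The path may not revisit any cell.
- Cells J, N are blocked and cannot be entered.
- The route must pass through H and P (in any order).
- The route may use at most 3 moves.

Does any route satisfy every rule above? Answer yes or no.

Even ignoring the no-revisit rule, getting from Q to M, taking the cheapest ordering Q → P → H → M needs at least 1 + 2 + 2 = 5 moves (Manhattan distance per leg), which exceeds the 3-move limit.

no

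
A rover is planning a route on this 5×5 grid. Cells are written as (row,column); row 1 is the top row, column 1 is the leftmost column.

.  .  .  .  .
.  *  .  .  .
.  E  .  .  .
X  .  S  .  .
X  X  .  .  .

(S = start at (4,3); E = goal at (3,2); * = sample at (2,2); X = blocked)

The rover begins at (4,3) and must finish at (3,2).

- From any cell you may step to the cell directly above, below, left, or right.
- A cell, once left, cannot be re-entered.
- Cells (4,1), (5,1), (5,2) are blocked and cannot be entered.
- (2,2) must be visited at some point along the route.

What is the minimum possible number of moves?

Any route passes through (2,2) somewhere between (4,3) and (3,2). Summing Manhattan distances along the two legs ((4,3) → (2,2) → (3,2)) gives a lower bound of 3 + 1 = 4 moves.
A route of 4 moves achieves this: (4,3) → (3,3) → (2,3) → (2,2) → (3,2).
Since 4 matches the lower bound, it is optimal.

4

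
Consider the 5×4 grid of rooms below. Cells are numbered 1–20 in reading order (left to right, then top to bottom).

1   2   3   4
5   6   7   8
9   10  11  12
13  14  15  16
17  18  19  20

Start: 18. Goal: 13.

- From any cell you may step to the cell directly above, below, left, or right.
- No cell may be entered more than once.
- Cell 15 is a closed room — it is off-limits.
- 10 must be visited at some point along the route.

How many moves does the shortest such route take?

Any route passes through 10 somewhere between 18 and 13. Summing Manhattan distances along the two legs (18 → 10 → 13) gives a lower bound of 2 + 2 = 4 moves.
A route of 4 moves achieves this: 18 → 14 → 10 → 9 → 13.
Since 4 matches the lower bound, it is optimal.

4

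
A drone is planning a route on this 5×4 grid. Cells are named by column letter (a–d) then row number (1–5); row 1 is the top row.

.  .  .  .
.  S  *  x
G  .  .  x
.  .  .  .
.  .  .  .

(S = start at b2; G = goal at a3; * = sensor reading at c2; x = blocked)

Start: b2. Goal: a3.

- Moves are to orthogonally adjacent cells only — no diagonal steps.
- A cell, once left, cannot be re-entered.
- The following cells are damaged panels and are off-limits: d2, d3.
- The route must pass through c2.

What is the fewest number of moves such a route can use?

Any route passes through c2 somewhere between b2 and a3. Summing Manhattan distances along the two legs (b2 → c2 → a3) gives a lower bound of 1 + 3 = 4 moves.
A route of 4 moves achieves this: b2 → c2 → c3 → b3 → a3.
Since 4 matches the lower bound, it is optimal.

4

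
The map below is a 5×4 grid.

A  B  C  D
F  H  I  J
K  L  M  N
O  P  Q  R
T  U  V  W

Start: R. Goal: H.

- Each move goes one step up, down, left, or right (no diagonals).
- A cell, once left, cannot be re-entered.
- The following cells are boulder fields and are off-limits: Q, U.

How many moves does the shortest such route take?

The Manhattan distance from R to H is |4−2| + |4−2| = 4, so at least 4 moves are needed.
A route of 4 moves achieves this: R → N → J → I → H.
Since 4 matches the lower bound, it is optimal.

4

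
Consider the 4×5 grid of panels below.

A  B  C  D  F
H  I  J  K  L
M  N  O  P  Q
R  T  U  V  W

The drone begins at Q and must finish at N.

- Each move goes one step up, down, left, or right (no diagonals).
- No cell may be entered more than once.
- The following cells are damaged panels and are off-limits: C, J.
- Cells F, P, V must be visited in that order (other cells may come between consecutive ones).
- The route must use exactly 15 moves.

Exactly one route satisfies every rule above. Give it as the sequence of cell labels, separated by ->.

Q -> L -> F -> D -> K -> P -> V -> U -> T -> R -> M -> H -> A -> B -> I -> N

The waypoints must appear in the order F, P, V, with no cell reused.
Route from Q: 2× up (reaching F), left to D, 3× down (reaching V), 3× left (reaching R), 3× up (reaching A), right to B, 2× down (reaching N) — 15 moves in all.
Check: order respected (F at step 2, P at step 5, V at step 6); 15 moves as required.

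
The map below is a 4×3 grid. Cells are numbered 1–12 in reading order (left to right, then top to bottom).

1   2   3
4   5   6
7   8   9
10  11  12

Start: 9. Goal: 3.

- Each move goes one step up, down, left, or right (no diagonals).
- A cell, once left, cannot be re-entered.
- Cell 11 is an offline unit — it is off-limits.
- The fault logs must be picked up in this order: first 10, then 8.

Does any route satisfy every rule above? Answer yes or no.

no

10 must be visited but has only one open neighbour (7), and it is neither the start nor the goal — the route would have to enter and leave through 7, re-entering it.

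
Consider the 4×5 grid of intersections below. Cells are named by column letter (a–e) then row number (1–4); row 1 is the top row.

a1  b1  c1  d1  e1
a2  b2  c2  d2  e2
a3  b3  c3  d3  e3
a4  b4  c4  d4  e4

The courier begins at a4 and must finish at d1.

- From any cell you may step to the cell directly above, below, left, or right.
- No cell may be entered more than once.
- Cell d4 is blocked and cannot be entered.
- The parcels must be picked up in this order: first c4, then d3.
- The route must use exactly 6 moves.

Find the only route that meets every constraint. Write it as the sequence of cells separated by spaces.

a4 b4 c4 c3 d3 d2 d1

The waypoints must appear in the order c4, d3, with no cell reused.
Route from a4: 2× right (reaching c4), up to c3, right to d3, 2× up (reaching d1) — 6 moves in all.
Check: order respected (c4 at step 2, d3 at step 4); 6 moves as required.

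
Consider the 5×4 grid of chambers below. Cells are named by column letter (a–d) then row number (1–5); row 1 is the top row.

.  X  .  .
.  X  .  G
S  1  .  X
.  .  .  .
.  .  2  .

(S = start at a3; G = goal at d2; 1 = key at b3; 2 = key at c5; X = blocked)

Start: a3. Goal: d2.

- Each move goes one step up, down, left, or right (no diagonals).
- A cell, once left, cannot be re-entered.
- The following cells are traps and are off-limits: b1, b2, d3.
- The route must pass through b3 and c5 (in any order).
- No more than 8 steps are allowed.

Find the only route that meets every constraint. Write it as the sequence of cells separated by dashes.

a3 - b3 - b4 - b5 - c5 - c4 - c3 - c2 - d2

Any route must reach b3 and c5 and still end at d2 within 8 moves, so the order of the required stops is forced.
Route from a3: right 1 to b3, down 2 to b5, right 1 to c5, up 3 to c2, right 1 to d2 — 8 moves in all.
Check: all required cells visited; 8 ≤ 8 moves.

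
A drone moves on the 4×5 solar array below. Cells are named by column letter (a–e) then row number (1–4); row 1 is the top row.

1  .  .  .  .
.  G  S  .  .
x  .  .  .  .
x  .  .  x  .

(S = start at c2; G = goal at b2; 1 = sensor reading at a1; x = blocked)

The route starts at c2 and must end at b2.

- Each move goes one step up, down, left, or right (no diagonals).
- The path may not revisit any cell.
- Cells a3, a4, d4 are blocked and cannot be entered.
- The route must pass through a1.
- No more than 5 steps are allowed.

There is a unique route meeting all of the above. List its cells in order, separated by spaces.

The budget equals the shortest possible length, so every move has to be on a shortest route through the required cells.
Route from c2: up 1 to c1, left 2 to a1, down 1 to a2, right 1 to b2 — 5 moves in all.
Check: all required cells visited; 5 ≤ 5 moves.

c2 c1 b1 a1 a2 b2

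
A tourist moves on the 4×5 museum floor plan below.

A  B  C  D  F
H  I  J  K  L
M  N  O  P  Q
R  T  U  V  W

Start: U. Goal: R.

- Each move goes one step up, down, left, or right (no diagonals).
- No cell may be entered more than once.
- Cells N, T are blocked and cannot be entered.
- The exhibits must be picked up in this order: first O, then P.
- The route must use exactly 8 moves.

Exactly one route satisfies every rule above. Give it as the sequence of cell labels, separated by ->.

U -> O -> P -> K -> J -> I -> H -> M -> R

The waypoints must appear in the order O, P, with no cell reused.
Route from U: up 1 to O, right 1 to P, up 1 to K, left 3 to H, down 2 to R — 8 moves in all.
Check: order respected (O at step 1, P at step 2); 8 moves as required.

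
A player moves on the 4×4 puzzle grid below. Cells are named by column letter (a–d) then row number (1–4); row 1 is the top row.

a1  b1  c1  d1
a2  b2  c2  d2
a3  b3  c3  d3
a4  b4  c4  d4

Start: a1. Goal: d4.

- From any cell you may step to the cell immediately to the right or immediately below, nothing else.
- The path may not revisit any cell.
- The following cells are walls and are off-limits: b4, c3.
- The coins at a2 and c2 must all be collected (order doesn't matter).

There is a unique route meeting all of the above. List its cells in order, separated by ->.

a1 -> a2 -> b2 -> c2 -> d2 -> d3 -> d4

Moves only go right or down, so the column and row indices never decrease.
Route from a1: down to a2, 3× right (reaching d2), 2× down (reaching d4) — 6 moves in all.
Check: all required cells visited.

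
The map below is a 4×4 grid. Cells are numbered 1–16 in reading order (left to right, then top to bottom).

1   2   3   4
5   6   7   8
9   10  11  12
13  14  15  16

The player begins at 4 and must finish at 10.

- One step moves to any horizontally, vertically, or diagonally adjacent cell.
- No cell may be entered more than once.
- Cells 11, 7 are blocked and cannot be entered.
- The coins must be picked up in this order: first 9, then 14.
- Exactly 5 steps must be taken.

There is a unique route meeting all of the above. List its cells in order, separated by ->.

4 -> 3 -> 6 -> 9 -> 14 -> 10

The waypoints must appear in the order 9, 14, with no cell reused.
Route from 4: left to 3, 2× down-left (reaching 9), down-right to 14, up to 10 — 5 moves in all.
Check: order respected (9 at step 3, 14 at step 4); 5 moves as required.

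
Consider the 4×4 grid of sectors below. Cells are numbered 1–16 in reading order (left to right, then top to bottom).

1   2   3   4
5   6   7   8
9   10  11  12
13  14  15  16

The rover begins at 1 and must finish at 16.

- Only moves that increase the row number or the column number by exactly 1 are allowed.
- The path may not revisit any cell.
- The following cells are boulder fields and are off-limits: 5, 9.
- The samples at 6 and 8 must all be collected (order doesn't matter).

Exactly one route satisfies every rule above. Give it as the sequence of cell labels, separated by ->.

1 -> 2 -> 6 -> 7 -> 8 -> 12 -> 16

Moves only go right or down, so the column and row indices never decrease.
Route from 1: right to 2, down to 6, 2× right (reaching 8), 2× down (reaching 16) — 6 moves in all.
Check: all required cells visited.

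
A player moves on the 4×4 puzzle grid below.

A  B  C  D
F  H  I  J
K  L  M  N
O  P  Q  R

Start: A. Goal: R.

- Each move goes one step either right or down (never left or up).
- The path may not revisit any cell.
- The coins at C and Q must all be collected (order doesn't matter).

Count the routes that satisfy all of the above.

A right/down-only route from A to R makes exactly 3 down-moves and 3 right-moves in some order.
With no other constraints that would be C(6,3) = 20 routes.
A monotone route can only reach the required cells in the order C, Q, so split there and multiply the segment counts: A→C: 1; C→Q: 1; Q→R: 1; product = 1.
That gives 1 route.

1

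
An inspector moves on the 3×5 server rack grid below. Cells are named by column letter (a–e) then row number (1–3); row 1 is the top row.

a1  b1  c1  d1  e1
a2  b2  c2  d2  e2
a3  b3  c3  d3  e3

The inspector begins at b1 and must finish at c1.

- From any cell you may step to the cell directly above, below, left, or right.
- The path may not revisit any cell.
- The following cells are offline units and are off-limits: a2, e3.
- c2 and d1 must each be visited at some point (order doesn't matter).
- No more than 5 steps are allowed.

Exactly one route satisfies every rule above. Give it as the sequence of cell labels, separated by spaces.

The 5-move cap with required stops at c2, d1 leaves no slack for detours.
Route from b1: down to b2, 2× right (reaching d2), up to d1, left to c1 — 5 moves in all.
Check: all required cells visited; 5 ≤ 5 moves.

b1 b2 c2 d2 d1 c1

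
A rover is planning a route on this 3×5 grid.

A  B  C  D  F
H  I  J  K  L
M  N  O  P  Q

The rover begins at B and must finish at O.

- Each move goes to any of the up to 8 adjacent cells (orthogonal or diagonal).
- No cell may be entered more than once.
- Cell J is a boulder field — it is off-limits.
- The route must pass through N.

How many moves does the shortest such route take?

Any route passes through N somewhere between B and O. Summing Chebyshev distances along the two legs (B → N → O) gives a lower bound of 2 + 1 = 3 moves.
A route of 3 moves achieves this: B → H → N → O.
Since 3 matches the lower bound, it is optimal.

3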